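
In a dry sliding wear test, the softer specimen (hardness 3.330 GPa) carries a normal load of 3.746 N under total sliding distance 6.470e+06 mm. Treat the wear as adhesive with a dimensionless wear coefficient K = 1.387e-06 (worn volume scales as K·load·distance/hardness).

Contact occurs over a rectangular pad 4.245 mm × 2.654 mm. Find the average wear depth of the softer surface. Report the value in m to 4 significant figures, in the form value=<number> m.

The algebra carries full precision, and printed values are rounded, and one last rounding to 4 significant digits.
Convert: Distance covered L = 6.470e+06 mm = 6470 m.
Convert: Hardness H = 3.330 GPa = 3.330e+09 Pa.
Convert: Pad sides 4.245 mm × 2.654 mm = 0.004245 m × 0.002654 m. Contact area A = 0.004245 m × 0.002654 m = 1.127e-05 m².
As SI base values: W = 3.746 N, H = 3.330e+09 Pa, K = 1.387e-06.
Archard volume V = K·W·L/H = 1.387e-06 · 3.746 · 6470 / 3.330e+09 = 1.009e-11 m³.
Mean depth h = V/A = 1.009e-11 / 1.127e-05 = 8.960e-07 m.

value=8.960e-07 m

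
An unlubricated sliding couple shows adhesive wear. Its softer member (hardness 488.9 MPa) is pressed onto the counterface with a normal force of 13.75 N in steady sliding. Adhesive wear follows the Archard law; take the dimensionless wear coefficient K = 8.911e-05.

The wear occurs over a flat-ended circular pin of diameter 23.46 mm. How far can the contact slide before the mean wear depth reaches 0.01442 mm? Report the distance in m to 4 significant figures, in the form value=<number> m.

Every step holds exact precision. Shown intermediates are rounded, and one final rounding, at four significant digits.
Convert: Hardness H = 488.9 MPa = 4.889e+08 Pa.
Convert: Pin diameter d = 23.46 mm = 0.02346 m. Contact area A = π·d²/4 = π·(0.02346 m)²/4 = 4.323e-04 m².
Convert: Depth limit h_lim = 0.01442 mm = 1.442e-05 m.
SI base units throughout: W = 13.75 N, H = 4.889e+08 Pa, K = 8.911e-05.
Limit volume V_lim = h_lim·A = 1.442e-05 · 4.323e-04 = 6.233e-09 m³.
Life L = V_lim·H/(K·W) = 6.233e-09 · 4.889e+08 / (8.911e-05 · 13.75) = 2487 m.

value=2487 m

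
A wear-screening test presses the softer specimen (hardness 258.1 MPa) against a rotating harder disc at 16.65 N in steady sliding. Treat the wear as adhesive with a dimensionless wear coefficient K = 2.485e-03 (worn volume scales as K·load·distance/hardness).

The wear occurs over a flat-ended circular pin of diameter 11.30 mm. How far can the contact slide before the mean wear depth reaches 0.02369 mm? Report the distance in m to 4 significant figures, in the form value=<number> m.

value=14.82 m

Intermediate values are displayed rounded. The algebra runs at exact precision — one last rounding to 4 significant digits.
Convert: Hardness H = 258.1 MPa = 2.581e+08 Pa.
Convert: Pin diameter d = 11.30 mm = 0.01130 m. Contact area A = π·d²/4 = π·(0.01130 m)²/4 = 1.003e-04 m².
Convert: Depth limit h_lim = 0.02369 mm = 2.369e-05 m.
SI base units throughout: W = 16.65 N, H = 2.581e+08 Pa, K = 2.485e-03.
Wearable volume V_lim = h_lim·A = 2.369e-05 · 1.003e-04 = 2.376e-09 m³.
Thus life L = V_lim·H/(K·W) = 2.376e-09 · 2.581e+08 / (2.485e-03 · 16.65) = 14.82 m.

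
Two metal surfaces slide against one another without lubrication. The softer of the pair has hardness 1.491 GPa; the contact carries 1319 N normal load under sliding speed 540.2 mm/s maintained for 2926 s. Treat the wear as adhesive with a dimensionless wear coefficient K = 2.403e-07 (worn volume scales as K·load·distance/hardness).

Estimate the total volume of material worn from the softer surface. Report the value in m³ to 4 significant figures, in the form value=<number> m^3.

The algebra keeps full float precision; the intermediates appear rounded. Rounded just once, at 4 significant digits.
Sliding speed v = 540.2 mm/s = 0.5402 m/s. Path length L = v·t = 0.5402 m/s × 2926 s = 1581 m.
Hardness H = 1.491 GPa = 1.491e+09 Pa.
Restated in SI base units: W = 1319 N, H = 1.491e+09 Pa, K = 2.403e-07.
By Archard's law, V = K·W·L/H = 2.403e-07 · 1319 · 1581 / 1.491e+09 = 3.360e-10 m³.

value=3.360e-10 m^3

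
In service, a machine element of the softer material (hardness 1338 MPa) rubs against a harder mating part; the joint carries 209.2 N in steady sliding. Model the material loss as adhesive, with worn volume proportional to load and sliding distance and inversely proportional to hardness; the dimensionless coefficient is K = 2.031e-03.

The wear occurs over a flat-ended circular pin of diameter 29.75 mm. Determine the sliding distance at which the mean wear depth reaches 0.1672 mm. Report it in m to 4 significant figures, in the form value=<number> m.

value=366.0 m

All arithmetic runs at full float precision. Intermediate values appear rounded — one final rounding: four significant digits.
Hardness H = 1338 MPa = 1.338e+09 Pa.
Pin diameter d = 29.75 mm = 0.02975 m. Contact area A = π·d²/4 = π·(0.02975 m)²/4 = 6.951e-04 m².
Depth limit h_lim = 0.1672 mm = 1.672e-04 m.
SI base units throughout: W = 209.2 N, H = 1.338e+09 Pa, K = 2.031e-03.
Limit volume V_lim = h_lim·A = 1.672e-04 · 6.951e-04 = 1.162e-07 m³.
Inverting, life L = V_lim·H/(K·W) = 1.162e-07 · 1.338e+09 / (2.031e-03 · 209.2) = 366.0 m.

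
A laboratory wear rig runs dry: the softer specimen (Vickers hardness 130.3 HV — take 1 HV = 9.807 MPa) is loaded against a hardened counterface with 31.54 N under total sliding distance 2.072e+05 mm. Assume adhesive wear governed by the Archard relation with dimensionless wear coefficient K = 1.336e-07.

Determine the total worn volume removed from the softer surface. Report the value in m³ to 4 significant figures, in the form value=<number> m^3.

Each operation runs at exact precision, and intermediates appear rounded — rounded once at the end to four significant digits.
Distance covered L = 2.072e+05 mm = 207.2 m.
Hardness H = 130.3 HV × 9.807 MPa/HV = 1278 MPa = 1.278e+09 Pa.
In SI base units: W = 31.54 N, H = 1.278e+09 Pa, K = 1.336e-07.
Archard relation: V = K·W·L/H = 1.336e-07 · 31.54 · 207.2 / 1.278e+09 = 6.832e-13 m³.

value=6.832e-13 m^3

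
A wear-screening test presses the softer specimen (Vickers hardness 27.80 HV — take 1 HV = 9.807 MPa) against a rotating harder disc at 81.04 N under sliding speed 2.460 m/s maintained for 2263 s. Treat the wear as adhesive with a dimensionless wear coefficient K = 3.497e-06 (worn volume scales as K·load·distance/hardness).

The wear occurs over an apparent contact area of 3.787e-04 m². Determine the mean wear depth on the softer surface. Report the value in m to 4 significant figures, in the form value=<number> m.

All arithmetic runs at exact precision; intermediate values are printed rounded; a lone final rounding, at 4 significant figures.
The distance L = v·t = 2.460 m/s × 2263 s = 5567 m.
Hardness H = 27.80 HV × 9.807 MPa/HV = 272.6 MPa = 2.726e+08 Pa.
In SI base units: W = 81.04 N, H = 2.726e+08 Pa, K = 3.497e-06.
The Archard volume V = K·W·L/H = 3.497e-06 · 81.04 · 5567 / 2.726e+08 = 5.787e-09 m³.
Wear depth h = V/A = 5.787e-09 / 3.787e-04 = 1.528e-05 m.

value=1.528e-05 m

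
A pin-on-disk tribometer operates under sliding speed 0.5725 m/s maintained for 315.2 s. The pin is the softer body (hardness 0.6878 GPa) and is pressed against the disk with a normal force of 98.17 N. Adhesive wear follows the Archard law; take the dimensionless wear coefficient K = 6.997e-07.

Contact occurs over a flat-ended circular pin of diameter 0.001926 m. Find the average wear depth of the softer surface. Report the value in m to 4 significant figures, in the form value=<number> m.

value=6.186e-06 m

Every step runs at full float precision — intermediates are shown rounded — rounded once at the end, at four significant figures.
Path length L = v·t = 0.5725 m/s × 315.2 s = 180.5 m.
Hardness H = 0.6878 GPa = 6.878e+08 Pa.
Contact area A = π·d²/4 = π·(0.001926 m)²/4 = 2.913e-06 m².
In SI base units: W = 98.17 N, H = 6.878e+08 Pa, K = 6.997e-07.
Wear volume V = K·W·L/H = 6.997e-07 · 98.17 · 180.5 / 6.878e+08 = 1.802e-11 m³.
Depth of wear h = V/A = 1.802e-11 / 2.913e-06 = 6.186e-06 m.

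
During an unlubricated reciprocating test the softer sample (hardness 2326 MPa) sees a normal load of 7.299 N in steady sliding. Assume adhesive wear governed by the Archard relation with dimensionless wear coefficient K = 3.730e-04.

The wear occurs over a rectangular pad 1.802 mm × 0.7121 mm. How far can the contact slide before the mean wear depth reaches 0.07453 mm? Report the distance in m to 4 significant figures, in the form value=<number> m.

Each operation keeps full float precision. Printed values are rounded. Rounded just once: 4 significant digits.
Hardness H = 2326 MPa = 2.326e+09 Pa.
Pad sides 1.802 mm × 0.7121 mm = 1.802e-03 m × 7.121e-04 m. Contact area A = 1.802e-03 m × 7.121e-04 m = 1.283e-06 m².
Depth limit h_lim = 0.07453 mm = 7.453e-05 m.
Collected in SI base units: W = 7.299 N, H = 2.326e+09 Pa, K = 3.730e-04.
Wearable volume V_lim = h_lim·A = 7.453e-05 · 1.283e-06 = 9.564e-11 m³.
Sliding life L = V_lim·H/(K·W) = 9.564e-11 · 2.326e+09 / (3.730e-04 · 7.299) = 81.71 m.

value=81.71 m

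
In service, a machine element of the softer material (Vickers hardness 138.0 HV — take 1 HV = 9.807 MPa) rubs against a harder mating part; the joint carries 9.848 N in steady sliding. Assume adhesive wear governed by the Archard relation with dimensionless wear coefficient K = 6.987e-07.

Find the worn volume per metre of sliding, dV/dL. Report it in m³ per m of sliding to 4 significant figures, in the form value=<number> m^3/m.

Intermediate values appear rounded. Each operation maintains exact precision — one last rounding: four significant figures.
Hardness H = 138.0 HV × 9.807 MPa/HV = 1353 MPa = 1.353e+09 Pa.
Expressed in SI base units: W = 9.848 N, H = 1.353e+09 Pa, K = 6.987e-07.
The wear rate dV/dL = K·W/H: 6.987e-07 · 9.848 / 1.353e+09 = 5.084e-15 m³/m.

value=5.084e-15 m^3/m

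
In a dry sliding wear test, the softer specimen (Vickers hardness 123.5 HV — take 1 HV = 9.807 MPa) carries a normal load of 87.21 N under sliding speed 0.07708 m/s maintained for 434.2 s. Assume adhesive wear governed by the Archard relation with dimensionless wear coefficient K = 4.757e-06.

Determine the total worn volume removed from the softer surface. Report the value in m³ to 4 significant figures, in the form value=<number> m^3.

Intermediates are shown rounded, and every step maintains full float precision — rounded just once: 4 significant figures.
Convert: Sliding distance L = v·t = 0.07708 m/s × 434.2 s = 33.47 m.
Convert: Hardness H = 123.5 HV × 9.807 MPa/HV = 1211 MPa = 1.211e+09 Pa.
Collected in SI base units: W = 87.21 N, H = 1.211e+09 Pa, K = 4.757e-06.
The Archard volume V = K·W·L/H = 4.757e-06 · 87.21 · 33.47 / 1.211e+09 = 1.146e-11 m³.

value=1.146e-11 m^3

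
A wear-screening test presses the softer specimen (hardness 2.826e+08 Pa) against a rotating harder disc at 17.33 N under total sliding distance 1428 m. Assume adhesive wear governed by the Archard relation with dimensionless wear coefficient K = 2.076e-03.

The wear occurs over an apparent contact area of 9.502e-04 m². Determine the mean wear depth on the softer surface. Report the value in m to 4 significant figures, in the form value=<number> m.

value=1.913e-04 m

Intermediates are displayed rounded — each operation maintains full float precision — one final rounding to four significant digits.
Collected in SI base units: W = 17.33 N, H = 2.826e+08 Pa, K = 2.076e-03.
Worn volume V = K·W·L/H = 2.076e-03 · 17.33 · 1428 / 2.826e+08 = 1.818e-07 m³.
Wear depth h = V/A = 1.818e-07 / 9.502e-04 = 1.913e-04 m.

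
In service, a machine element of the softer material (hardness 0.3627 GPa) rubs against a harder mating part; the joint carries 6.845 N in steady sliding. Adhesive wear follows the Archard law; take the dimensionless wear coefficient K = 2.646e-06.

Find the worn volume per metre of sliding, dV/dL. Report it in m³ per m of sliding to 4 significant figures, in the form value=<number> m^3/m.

Displayed values are rounded — all arithmetic keeps exact precision — a single final rounding, at 4 significant digits.
Hardness H = 0.3627 GPa = 3.627e+08 Pa.
As SI base values: W = 6.845 N, H = 3.627e+08 Pa, K = 2.646e-06.
The wear rate dV/dL = K·W/H (no L dependence): 2.646e-06 · 6.845 / 3.627e+08 = 4.994e-14 m³/m.

value=4.994e-14 m^3/m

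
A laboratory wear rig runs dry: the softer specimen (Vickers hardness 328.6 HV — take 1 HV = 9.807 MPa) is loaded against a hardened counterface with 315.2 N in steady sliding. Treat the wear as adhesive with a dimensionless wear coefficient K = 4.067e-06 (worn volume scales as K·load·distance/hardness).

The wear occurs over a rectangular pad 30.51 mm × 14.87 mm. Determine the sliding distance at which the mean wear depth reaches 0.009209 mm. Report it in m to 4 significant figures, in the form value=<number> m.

The computation keeps exact precision. Intermediates are shown rounded, and rounded just once to four significant figures.
Convert: Hardness H = 328.6 HV × 9.807 MPa/HV = 3223 MPa = 3.223e+09 Pa.
Convert: Pad sides 30.51 mm × 14.87 mm = 0.03051 m × 0.01487 m. Contact area A = 0.03051 m × 0.01487 m = 4.537e-04 m².
Convert: Depth limit h_lim = 0.009209 mm = 9.209e-06 m.
Expressed in SI base units: W = 315.2 N, H = 3.223e+09 Pa, K = 4.067e-06.
Volume at the limit: V_lim = h_lim·A = 9.209e-06 · 4.537e-04 = 4.178e-09 m³.
Inverting, life L = V_lim·H/(K·W) = 4.178e-09 · 3.223e+09 / (4.067e-06 · 315.2) = 1.050e+04 m.

value=1.050e+04 m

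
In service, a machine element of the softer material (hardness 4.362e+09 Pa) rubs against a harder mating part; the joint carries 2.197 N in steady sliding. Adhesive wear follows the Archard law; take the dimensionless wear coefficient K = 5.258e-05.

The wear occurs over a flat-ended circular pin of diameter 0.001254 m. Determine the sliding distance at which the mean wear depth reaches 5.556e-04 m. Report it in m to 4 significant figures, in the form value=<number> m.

value=2.591e+04 m

Quoted intermediates are rounded — every step carries full float precision, and rounded just once: 4 significant figures.
Contact area A = π·d²/4 = π·(0.001254 m)²/4 = 1.235e-06 m².
Working in SI base units: W = 2.197 N, H = 4.362e+09 Pa, K = 5.258e-05.
Permissible volume V_lim = h_lim·A = 5.556e-04 · 1.235e-06 = 6.862e-10 m³.
So the life L = V_lim·H/(K·W) = 6.862e-10 · 4.362e+09 / (5.258e-05 · 2.197) = 2.591e+04 m.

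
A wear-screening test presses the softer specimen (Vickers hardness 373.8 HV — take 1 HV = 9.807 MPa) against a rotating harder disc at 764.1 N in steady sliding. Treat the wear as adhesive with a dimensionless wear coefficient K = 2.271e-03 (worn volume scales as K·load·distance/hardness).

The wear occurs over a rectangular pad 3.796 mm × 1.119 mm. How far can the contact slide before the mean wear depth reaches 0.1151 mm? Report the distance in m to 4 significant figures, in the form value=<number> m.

value=1.033 m

Intermediates are displayed rounded — all working math maintains full precision; one last rounding, at four significant digits.
Convert: Hardness H = 373.8 HV × 9.807 MPa/HV = 3666 MPa = 3.666e+09 Pa.
Convert: Pad sides 3.796 mm × 1.119 mm = 0.003796 m × 0.001119 m. Contact area A = 0.003796 m × 0.001119 m = 4.248e-06 m².
Convert: Depth limit h_lim = 0.1151 mm = 1.151e-04 m.
In SI base units: W = 764.1 N, H = 3.666e+09 Pa, K = 2.271e-03.
Permissible volume V_lim = h_lim·A = 1.151e-04 · 4.248e-06 = 4.889e-10 m³.
So the life L = V_lim·H/(K·W) = 4.889e-10 · 3.666e+09 / (2.271e-03 · 764.1) = 1.033 m.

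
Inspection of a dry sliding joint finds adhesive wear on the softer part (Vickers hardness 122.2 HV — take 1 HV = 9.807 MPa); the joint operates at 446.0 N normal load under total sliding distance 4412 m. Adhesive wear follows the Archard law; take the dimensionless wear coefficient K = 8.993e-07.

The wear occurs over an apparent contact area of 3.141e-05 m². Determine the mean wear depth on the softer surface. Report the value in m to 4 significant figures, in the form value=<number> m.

value=4.701e-05 m

Intermediates are displayed rounded — each operation runs at full precision — one last rounding, at four significant digits.
Convert: Hardness H = 122.2 HV × 9.807 MPa/HV = 1198 MPa = 1.198e+09 Pa.
Working in SI base units: W = 446.0 N, H = 1.198e+09 Pa, K = 8.993e-07.
Archard relation: V = K·W·L/H = 8.993e-07 · 446.0 · 4412 / 1.198e+09 = 1.477e-09 m³.
Mean wear depth h = V/A = 1.477e-09 / 3.141e-05 = 4.701e-05 m.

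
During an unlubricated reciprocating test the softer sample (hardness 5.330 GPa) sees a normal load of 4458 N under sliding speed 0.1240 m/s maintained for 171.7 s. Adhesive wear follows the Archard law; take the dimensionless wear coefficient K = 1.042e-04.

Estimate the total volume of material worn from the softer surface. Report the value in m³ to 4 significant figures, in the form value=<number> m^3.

value=1.856e-09 m^3

All arithmetic keeps full float precision. The intermediates are shown rounded, and rounded once at the end to 4 significant figures.
Distance covered L = v·t = 0.1240 m/s × 171.7 s = 21.29 m.
Hardness H = 5.330 GPa = 5.330e+09 Pa.
Collected in SI base units: W = 4458 N, H = 5.330e+09 Pa, K = 1.042e-04.
The Archard volume V = K·W·L/H = 1.042e-04 · 4458 · 21.29 / 5.330e+09 = 1.856e-09 m³.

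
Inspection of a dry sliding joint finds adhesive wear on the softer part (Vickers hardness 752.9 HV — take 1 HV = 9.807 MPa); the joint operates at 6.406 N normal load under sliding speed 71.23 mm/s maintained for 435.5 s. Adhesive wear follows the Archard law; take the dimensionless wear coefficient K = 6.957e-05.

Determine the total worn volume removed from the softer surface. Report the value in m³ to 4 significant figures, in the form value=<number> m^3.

value=1.872e-12 m^3

The intermediates are printed rounded; each operation runs at full float precision, and rounded just once, at 4 significant digits.
Sliding speed v = 71.23 mm/s = 0.07123 m/s. Distance covered L = v·t = 0.07123 m/s × 435.5 s = 31.02 m.
Hardness H = 752.9 HV × 9.807 MPa/HV = 7384 MPa = 7.384e+09 Pa.
In SI base units, W = 6.406 N, H = 7.384e+09 Pa, K = 6.957e-05.
By Archard's law, V = K·W·L/H = 6.957e-05 · 6.406 · 31.02 / 7.384e+09 = 1.872e-12 m³.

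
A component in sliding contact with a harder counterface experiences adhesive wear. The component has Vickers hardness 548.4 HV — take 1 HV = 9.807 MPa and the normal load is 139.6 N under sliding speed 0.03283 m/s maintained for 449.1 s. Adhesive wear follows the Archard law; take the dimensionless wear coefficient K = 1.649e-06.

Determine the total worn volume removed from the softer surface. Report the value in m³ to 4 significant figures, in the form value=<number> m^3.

value=6.311e-13 m^3

The intermediates are displayed rounded. All arithmetic holds full precision; one final rounding to four significant digits.
Convert: Distance covered L = v·t = 0.03283 m/s × 449.1 s = 14.74 m.
Convert: Hardness H = 548.4 HV × 9.807 MPa/HV = 5378 MPa = 5.378e+09 Pa.
Collected in SI base units: W = 139.6 N, H = 5.378e+09 Pa, K = 1.649e-06.
Worn volume V = K·W·L/H = 1.649e-06 · 139.6 · 14.74 / 5.378e+09 = 6.311e-13 m³.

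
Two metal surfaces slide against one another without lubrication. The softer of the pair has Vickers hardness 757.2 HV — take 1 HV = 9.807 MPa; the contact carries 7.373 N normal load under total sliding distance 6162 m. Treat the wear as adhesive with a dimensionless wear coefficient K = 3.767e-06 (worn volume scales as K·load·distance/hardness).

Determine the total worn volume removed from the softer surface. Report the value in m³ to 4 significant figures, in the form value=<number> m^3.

Intermediate values are printed rounded; the computation runs at full precision. Rounded just once, at 4 significant figures.
Hardness H = 757.2 HV × 9.807 MPa/HV = 7426 MPa = 7.426e+09 Pa.
Restated in SI base units: W = 7.373 N, H = 7.426e+09 Pa, K = 3.767e-06.
Apply Archard: V = K·W·L/H = 3.767e-06 · 7.373 · 6162 / 7.426e+09 = 2.305e-11 m³.

value=2.305e-11 m^3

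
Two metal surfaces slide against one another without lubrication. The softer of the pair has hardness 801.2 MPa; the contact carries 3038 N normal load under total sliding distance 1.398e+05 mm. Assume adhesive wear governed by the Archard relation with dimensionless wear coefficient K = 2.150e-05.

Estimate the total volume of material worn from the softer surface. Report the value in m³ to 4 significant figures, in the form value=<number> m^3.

value=1.140e-08 m^3

Each operation runs at full float precision. Intermediate values appear rounded — rounded just once: four significant digits.
Convert: The distance L = 1.398e+05 mm = 139.8 m.
Convert: Hardness H = 801.2 MPa = 8.012e+08 Pa.
As SI base values: W = 3038 N, H = 8.012e+08 Pa, K = 2.150e-05.
Apply Archard: V = K·W·L/H = 2.150e-05 · 3038 · 139.8 / 8.012e+08 = 1.140e-08 m³.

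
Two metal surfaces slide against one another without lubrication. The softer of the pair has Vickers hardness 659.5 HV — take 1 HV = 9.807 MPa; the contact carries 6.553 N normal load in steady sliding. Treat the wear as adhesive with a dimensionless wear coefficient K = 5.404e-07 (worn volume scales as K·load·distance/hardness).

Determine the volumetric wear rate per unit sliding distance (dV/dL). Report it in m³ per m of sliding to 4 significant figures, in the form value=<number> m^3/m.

The computation carries full precision — printed values are rounded — one last rounding, at four significant digits.
Hardness H = 659.5 HV × 9.807 MPa/HV = 6468 MPa = 6.468e+09 Pa.
Collected in SI base units: W = 6.553 N, H = 6.468e+09 Pa, K = 5.404e-07.
Volumetric rate dV/dL = K·W/H: 5.404e-07 · 6.553 / 6.468e+09 = 5.475e-16 m³/m.

value=5.475e-16 m^3/m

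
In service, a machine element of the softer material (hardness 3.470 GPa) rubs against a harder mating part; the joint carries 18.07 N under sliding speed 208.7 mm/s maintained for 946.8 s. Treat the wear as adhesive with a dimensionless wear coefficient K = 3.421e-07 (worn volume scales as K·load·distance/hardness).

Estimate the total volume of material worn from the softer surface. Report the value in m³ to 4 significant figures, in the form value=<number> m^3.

value=3.520e-13 m^3

Every step holds full precision — intermediates are printed rounded. Rounded once at the end, at 4 significant figures.
Convert: Sliding speed v = 208.7 mm/s = 0.2087 m/s. Sliding distance L = v·t = 0.2087 m/s × 946.8 s = 197.6 m.
Convert: Hardness H = 3.470 GPa = 3.470e+09 Pa.
Collected in SI base units: W = 18.07 N, H = 3.470e+09 Pa, K = 3.421e-07.
The Archard volume V = K·W·L/H = 3.421e-07 · 18.07 · 197.6 / 3.470e+09 = 3.520e-13 m³.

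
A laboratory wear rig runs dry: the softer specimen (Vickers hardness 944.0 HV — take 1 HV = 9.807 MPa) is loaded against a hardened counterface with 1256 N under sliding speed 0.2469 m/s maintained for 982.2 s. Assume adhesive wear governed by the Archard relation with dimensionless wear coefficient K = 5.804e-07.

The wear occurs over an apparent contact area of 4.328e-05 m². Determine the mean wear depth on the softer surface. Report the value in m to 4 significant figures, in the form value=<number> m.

value=4.412e-07 m

Intermediate values are shown rounded — all arithmetic keeps full precision; rounded once at the end, at 4 significant figures.
Path length L = v·t = 0.2469 m/s × 982.2 s = 242.5 m.
Hardness H = 944.0 HV × 9.807 MPa/HV = 9258 MPa = 9.258e+09 Pa.
Expressed in SI base units: W = 1256 N, H = 9.258e+09 Pa, K = 5.804e-07.
Archard relation: V = K·W·L/H = 5.804e-07 · 1256 · 242.5 / 9.258e+09 = 1.910e-11 m³.
Wear depth h = V/A = 1.910e-11 / 4.328e-05 = 4.412e-07 m.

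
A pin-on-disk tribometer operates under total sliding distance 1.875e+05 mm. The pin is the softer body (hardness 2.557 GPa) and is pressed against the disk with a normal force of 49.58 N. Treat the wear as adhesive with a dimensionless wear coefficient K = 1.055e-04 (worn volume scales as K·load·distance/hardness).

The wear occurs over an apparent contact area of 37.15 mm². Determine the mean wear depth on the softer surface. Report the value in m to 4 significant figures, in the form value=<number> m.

value=1.032e-05 m

Intermediate values are shown rounded. Every step runs at exact precision — rounded once at the end to four significant figures.
Convert: Total distance L = 1.875e+05 mm = 187.5 m.
Convert: Hardness H = 2.557 GPa = 2.557e+09 Pa.
Convert: Contact area A = 37.15 mm² = 3.715e-05 m².
Expressed in SI base units: W = 49.58 N, H = 2.557e+09 Pa, K = 1.055e-04.
The Archard volume V = K·W·L/H = 1.055e-04 · 49.58 · 187.5 / 2.557e+09 = 3.836e-10 m³.
Depth of wear h = V/A = 3.836e-10 / 3.715e-05 = 1.032e-05 m.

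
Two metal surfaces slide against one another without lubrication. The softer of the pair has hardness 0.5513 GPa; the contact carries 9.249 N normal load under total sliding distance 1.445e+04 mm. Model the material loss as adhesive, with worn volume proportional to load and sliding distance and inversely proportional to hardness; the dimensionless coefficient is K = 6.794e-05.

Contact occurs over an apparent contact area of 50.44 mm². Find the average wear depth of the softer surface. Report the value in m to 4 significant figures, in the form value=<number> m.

The algebra carries full float precision — the intermediates are printed rounded; a lone final rounding to four significant figures.
Convert: Path length L = 1.445e+04 mm = 14.45 m.
Convert: Hardness H = 0.5513 GPa = 5.513e+08 Pa.
Convert: Contact area A = 50.44 mm² = 5.044e-05 m².
As SI base values: W = 9.249 N, H = 5.513e+08 Pa, K = 6.794e-05.
Archard volume V = K·W·L/H = 6.794e-05 · 9.249 · 14.45 / 5.513e+08 = 1.647e-11 m³.
Average depth h = V/A = 1.647e-11 / 5.044e-05 = 3.265e-07 m.

value=3.265e-07 m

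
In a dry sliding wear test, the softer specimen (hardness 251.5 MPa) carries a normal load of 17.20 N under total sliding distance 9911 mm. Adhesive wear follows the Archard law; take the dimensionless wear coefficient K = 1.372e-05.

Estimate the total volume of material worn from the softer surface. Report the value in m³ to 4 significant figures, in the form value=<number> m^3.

Intermediates appear rounded, and all working math keeps full float precision. Rounded once at the end, at four significant digits.
Convert: Distance L = 9911 mm = 9.911 m.
Convert: Hardness H = 251.5 MPa = 2.515e+08 Pa.
Expressed in SI base units: W = 17.20 N, H = 2.515e+08 Pa, K = 1.372e-05.
The Archard volume V = K·W·L/H = 1.372e-05 · 17.20 · 9.911 / 2.515e+08 = 9.300e-12 m³.

value=9.300e-12 m^3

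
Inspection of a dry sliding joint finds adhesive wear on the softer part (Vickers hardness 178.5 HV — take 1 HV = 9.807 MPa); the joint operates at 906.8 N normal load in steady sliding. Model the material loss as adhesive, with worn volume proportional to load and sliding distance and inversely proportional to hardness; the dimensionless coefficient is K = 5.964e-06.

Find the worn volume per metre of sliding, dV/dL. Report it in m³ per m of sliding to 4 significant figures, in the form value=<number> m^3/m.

value=3.089e-12 m^3/m

Every step carries full precision — the intermediates appear rounded; one final rounding to 4 significant digits.
Hardness H = 178.5 HV × 9.807 MPa/HV = 1751 MPa = 1.751e+09 Pa.
In SI base units: W = 906.8 N, H = 1.751e+09 Pa, K = 5.964e-06.
The wear rate dV/dL = K·W/H (no L dependence): 5.964e-06 · 906.8 / 1.751e+09 = 3.089e-12 m³/m.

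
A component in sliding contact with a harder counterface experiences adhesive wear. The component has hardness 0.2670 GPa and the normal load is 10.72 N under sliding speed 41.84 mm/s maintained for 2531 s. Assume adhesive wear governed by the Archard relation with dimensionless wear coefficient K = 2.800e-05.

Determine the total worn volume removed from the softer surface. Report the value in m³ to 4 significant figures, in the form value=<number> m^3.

value=1.190e-10 m^3

All arithmetic holds full precision, and printed values are rounded — a lone final rounding to four significant digits.
Sliding speed v = 41.84 mm/s = 0.04184 m/s. The distance L = v·t = 0.04184 m/s × 2531 s = 105.9 m.
Hardness H = 0.2670 GPa = 2.670e+08 Pa.
Working in SI base units: W = 10.72 N, H = 2.670e+08 Pa, K = 2.800e-05.
The Archard volume V = K·W·L/H = 2.800e-05 · 10.72 · 105.9 / 2.670e+08 = 1.190e-10 m³.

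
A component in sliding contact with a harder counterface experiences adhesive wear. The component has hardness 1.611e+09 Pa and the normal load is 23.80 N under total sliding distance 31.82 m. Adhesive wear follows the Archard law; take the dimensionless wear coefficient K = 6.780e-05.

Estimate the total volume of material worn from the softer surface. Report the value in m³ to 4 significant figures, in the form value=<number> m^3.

value=3.187e-11 m^3

Every step holds full float precision; displayed values are rounded. Rounded just once, at 4 significant figures.
In SI base units: W = 23.80 N, H = 1.611e+09 Pa, K = 6.780e-05.
Archard relation: V = K·W·L/H = 6.780e-05 · 23.80 · 31.82 / 1.611e+09 = 3.187e-11 m³.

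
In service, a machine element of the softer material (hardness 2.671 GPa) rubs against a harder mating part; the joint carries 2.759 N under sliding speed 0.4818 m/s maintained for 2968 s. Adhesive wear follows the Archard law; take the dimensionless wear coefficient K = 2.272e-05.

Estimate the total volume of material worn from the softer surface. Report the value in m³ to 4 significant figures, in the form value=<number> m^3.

Displayed values are rounded. The algebra runs at full float precision, and one final rounding, at four significant digits.
Sliding distance L = v·t = 0.4818 m/s × 2968 s = 1430 m.
Hardness H = 2.671 GPa = 2.671e+09 Pa.
Working in SI base units: W = 2.759 N, H = 2.671e+09 Pa, K = 2.272e-05.
Volume removed: V = K·W·L/H = 2.272e-05 · 2.759 · 1430 / 2.671e+09 = 3.356e-11 m³.

value=3.356e-11 m^3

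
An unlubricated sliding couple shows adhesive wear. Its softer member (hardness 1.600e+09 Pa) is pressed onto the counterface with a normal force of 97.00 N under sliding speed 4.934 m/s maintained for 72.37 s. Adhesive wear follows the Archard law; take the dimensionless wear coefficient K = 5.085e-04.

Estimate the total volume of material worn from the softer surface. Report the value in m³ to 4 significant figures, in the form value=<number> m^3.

value=1.101e-08 m^3

The intermediates are displayed rounded, and the computation maintains full precision, and a single final rounding to four significant digits.
Convert: Path length L = v·t = 4.934 m/s × 72.37 s = 357.1 m.
SI base units throughout: W = 97.00 N, H = 1.600e+09 Pa, K = 5.085e-04.
Archard relation: V = K·W·L/H = 5.085e-04 · 97.00 · 357.1 / 1.600e+09 = 1.101e-08 m³.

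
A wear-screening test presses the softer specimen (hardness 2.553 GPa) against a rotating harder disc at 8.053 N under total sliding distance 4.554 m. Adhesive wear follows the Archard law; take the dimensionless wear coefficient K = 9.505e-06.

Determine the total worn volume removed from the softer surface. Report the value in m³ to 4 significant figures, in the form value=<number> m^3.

Every step holds exact precision — intermediates are printed rounded, and one last rounding: four significant figures.
Convert: Hardness H = 2.553 GPa = 2.553e+09 Pa.
Working in SI base units: W = 8.053 N, H = 2.553e+09 Pa, K = 9.505e-06.
Archard volume V = K·W·L/H = 9.505e-06 · 8.053 · 4.554 / 2.553e+09 = 1.365e-13 m³.

value=1.365e-13 m^3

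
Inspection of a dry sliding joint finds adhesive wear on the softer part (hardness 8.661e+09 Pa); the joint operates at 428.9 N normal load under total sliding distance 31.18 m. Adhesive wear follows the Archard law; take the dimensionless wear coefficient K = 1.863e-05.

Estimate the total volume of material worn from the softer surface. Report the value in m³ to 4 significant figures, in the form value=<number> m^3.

value=2.877e-11 m^3

All arithmetic maintains full float precision; intermediates appear rounded — a lone final rounding, at 4 significant figures.
Expressed in SI base units: W = 428.9 N, H = 8.661e+09 Pa, K = 1.863e-05.
Archard relation: V = K·W·L/H = 1.863e-05 · 428.9 · 31.18 / 8.661e+09 = 2.877e-11 m³.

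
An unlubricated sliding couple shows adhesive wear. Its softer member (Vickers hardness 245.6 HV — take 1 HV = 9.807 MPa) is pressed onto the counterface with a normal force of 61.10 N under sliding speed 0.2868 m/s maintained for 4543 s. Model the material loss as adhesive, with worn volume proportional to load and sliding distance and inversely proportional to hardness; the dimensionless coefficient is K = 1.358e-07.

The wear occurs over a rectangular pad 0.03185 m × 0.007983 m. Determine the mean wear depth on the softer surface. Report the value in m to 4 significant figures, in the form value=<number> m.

value=1.765e-08 m

Shown intermediates are rounded. All arithmetic keeps full float precision, and a single final rounding: four significant figures.
Distance covered L = v·t = 0.2868 m/s × 4543 s = 1303 m.
Hardness H = 245.6 HV × 9.807 MPa/HV = 2409 MPa = 2.409e+09 Pa.
Contact area A = 0.03185 m × 0.007983 m = 2.543e-04 m².
Collected in SI base units: W = 61.10 N, H = 2.409e+09 Pa, K = 1.358e-07.
Apply Archard: V = K·W·L/H = 1.358e-07 · 61.10 · 1303 / 2.409e+09 = 4.488e-12 m³.
Wear depth h = V/A = 4.488e-12 / 2.543e-04 = 1.765e-08 m.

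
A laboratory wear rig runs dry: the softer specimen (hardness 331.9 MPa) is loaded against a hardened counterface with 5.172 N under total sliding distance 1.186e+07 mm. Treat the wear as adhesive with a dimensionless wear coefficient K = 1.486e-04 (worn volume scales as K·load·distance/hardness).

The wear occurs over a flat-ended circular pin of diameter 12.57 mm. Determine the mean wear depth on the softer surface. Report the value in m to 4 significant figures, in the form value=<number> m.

value=2.213e-04 m

Intermediates are printed rounded. All working math holds full precision; rounded once at the end: four significant digits.
Distance L = 1.186e+07 mm = 1.186e+04 m.
Hardness H = 331.9 MPa = 3.319e+08 Pa.
Pin diameter d = 12.57 mm = 0.01257 m. Contact area A = π·d²/4 = π·(0.01257 m)²/4 = 1.241e-04 m².
SI base units throughout: W = 5.172 N, H = 3.319e+08 Pa, K = 1.486e-04.
Apply Archard: V = K·W·L/H = 1.486e-04 · 5.172 · 1.186e+04 / 3.319e+08 = 2.746e-08 m³.
Depth h = V/A = 2.746e-08 / 1.241e-04 = 2.213e-04 m.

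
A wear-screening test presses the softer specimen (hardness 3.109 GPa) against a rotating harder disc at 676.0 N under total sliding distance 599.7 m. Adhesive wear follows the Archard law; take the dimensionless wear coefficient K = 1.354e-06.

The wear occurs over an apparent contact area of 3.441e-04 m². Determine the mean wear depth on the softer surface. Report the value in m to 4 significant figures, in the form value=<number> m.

value=5.131e-07 m

Each operation maintains full float precision; intermediates appear rounded. Rounded just once: 4 significant digits.
Hardness H = 3.109 GPa = 3.109e+09 Pa.
Collected in SI base units: W = 676.0 N, H = 3.109e+09 Pa, K = 1.354e-06.
Apply Archard: V = K·W·L/H = 1.354e-06 · 676.0 · 599.7 / 3.109e+09 = 1.766e-10 m³.
Average depth h = V/A = 1.766e-10 / 3.441e-04 = 5.131e-07 m.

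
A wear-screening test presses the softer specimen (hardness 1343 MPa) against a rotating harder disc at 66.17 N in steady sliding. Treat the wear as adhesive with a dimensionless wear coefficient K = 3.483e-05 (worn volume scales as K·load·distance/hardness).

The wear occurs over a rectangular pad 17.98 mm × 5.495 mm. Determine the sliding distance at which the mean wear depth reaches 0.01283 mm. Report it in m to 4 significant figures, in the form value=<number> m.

value=738.7 m

The intermediates are displayed rounded. All working math keeps full precision, and one last rounding, at 4 significant digits.
Convert: Hardness H = 1343 MPa = 1.343e+09 Pa.
Convert: Pad sides 17.98 mm × 5.495 mm = 0.01798 m × 0.005495 m. Contact area A = 0.01798 m × 0.005495 m = 9.880e-05 m².
Convert: Depth limit h_lim = 0.01283 mm = 1.283e-05 m.
Working in SI base units: W = 66.17 N, H = 1.343e+09 Pa, K = 3.483e-05.
Wearable volume V_lim = h_lim·A = 1.283e-05 · 9.880e-05 = 1.268e-09 m³.
Inverting, life L = V_lim·H/(K·W) = 1.268e-09 · 1.343e+09 / (3.483e-05 · 66.17) = 738.7 m.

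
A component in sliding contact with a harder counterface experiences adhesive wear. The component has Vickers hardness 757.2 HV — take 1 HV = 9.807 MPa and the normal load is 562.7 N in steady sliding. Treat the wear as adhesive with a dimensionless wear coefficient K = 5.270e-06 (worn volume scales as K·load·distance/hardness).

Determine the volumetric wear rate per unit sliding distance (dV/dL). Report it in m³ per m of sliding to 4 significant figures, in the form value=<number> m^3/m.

Intermediate values are shown rounded. The algebra holds full float precision; rounded once at the end to 4 significant digits.
Hardness H = 757.2 HV × 9.807 MPa/HV = 7426 MPa = 7.426e+09 Pa.
Working in SI base units: W = 562.7 N, H = 7.426e+09 Pa, K = 5.270e-06.
Sliding wear rate dV/dL = K·W/H, so: 5.270e-06 · 562.7 / 7.426e+09 = 3.993e-13 m³/m.

value=3.993e-13 m^3/m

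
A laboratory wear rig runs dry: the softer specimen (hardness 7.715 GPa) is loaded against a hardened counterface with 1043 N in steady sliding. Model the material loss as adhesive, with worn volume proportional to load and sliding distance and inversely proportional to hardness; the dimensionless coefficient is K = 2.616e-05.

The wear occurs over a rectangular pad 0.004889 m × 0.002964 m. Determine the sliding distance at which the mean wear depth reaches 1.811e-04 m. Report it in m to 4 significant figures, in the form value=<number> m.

Each operation carries full float precision. Intermediates are shown rounded. Rounded once at the end, at four significant figures.
Convert: Hardness H = 7.715 GPa = 7.715e+09 Pa.
Convert: Contact area A = 0.004889 m × 0.002964 m = 1.449e-05 m².
In SI base units: W = 1043 N, H = 7.715e+09 Pa, K = 2.616e-05.
Volume at the limit: V_lim = h_lim·A = 1.811e-04 · 1.449e-05 = 2.624e-09 m³.
Sliding life L = V_lim·H/(K·W) = 2.624e-09 · 7.715e+09 / (2.616e-05 · 1043) = 742.0 m.

value=742.0 m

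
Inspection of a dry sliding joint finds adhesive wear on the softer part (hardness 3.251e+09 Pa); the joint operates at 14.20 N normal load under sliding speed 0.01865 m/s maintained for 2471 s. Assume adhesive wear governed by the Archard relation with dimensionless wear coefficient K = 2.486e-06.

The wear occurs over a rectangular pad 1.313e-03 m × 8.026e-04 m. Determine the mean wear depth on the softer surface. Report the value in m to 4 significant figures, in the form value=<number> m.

value=4.749e-07 m

The computation keeps full float precision — the intermediates are displayed rounded; a lone final rounding, at 4 significant digits.
Distance covered L = v·t = 0.01865 m/s × 2471 s = 46.08 m.
Contact area A = 1.313e-03 m × 8.026e-04 m = 1.054e-06 m².
In SI base units, W = 14.20 N, H = 3.251e+09 Pa, K = 2.486e-06.
Volume removed: V = K·W·L/H = 2.486e-06 · 14.20 · 46.08 / 3.251e+09 = 5.004e-13 m³.
Depth h = V/A = 5.004e-13 / 1.054e-06 = 4.749e-07 m.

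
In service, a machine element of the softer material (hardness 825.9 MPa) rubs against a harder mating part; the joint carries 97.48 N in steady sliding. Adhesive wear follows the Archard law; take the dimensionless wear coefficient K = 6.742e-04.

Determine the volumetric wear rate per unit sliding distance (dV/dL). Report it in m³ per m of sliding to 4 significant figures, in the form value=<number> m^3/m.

Shown intermediates are rounded — each operation keeps exact precision; a single final rounding, at four significant digits.
Convert: Hardness H = 825.9 MPa = 8.259e+08 Pa.
Working in SI base units: W = 97.48 N, H = 8.259e+08 Pa, K = 6.742e-04.
Volumetric rate dV/dL = K·W/H: 6.742e-04 · 97.48 / 8.259e+08 = 7.958e-11 m³/m.

value=7.958e-11 m^3/m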